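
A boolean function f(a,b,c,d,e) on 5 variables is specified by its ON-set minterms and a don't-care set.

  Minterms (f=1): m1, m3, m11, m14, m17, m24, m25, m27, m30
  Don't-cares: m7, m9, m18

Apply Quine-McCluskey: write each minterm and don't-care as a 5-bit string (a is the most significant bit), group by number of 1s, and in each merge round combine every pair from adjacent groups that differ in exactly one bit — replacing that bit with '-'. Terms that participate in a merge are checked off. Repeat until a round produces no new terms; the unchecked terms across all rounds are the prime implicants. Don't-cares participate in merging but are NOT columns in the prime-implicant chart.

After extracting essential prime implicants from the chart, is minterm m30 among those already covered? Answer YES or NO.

YES

size-2^0 implicants → 00001(✓)  00011(✓)  00111(✓)  01001(✓)  01011(✓)  01110(✓)  10001(✓)  10010  11000(✓)  11001(✓)  11011(✓)  11110(✓)
size-2^1 implicants → -0001(✓)  -1001(✓)  -1011(✓)  -1110  0-001(✓)  0-011(✓)  00-11  000-1(✓)  010-1(✓)  1-001(✓)  110-1(✓)  1100-
size-2^2 implicants → --001  -10-1  0-0-1
Unchecked terms (primes): --001, -10-1, -1110, 0-0-1, 00-11, 10010, 1100-
Minterm coverage:
  m1 ⊆ --001,0-0-1
  m3 ⊆ 0-0-1,00-11
  m11 ⊆ -10-1,0-0-1
  m14 ⊆ -1110 [E]
  m17 ⊆ --001 [E]
  m24 ⊆ 1100- [E]
  m25 ⊆ --001,-10-1,1100-
  m27 ⊆ -10-1 [E]
  m30 ⊆ -1110 [E]
E = {--001, -10-1, -1110, 1100-}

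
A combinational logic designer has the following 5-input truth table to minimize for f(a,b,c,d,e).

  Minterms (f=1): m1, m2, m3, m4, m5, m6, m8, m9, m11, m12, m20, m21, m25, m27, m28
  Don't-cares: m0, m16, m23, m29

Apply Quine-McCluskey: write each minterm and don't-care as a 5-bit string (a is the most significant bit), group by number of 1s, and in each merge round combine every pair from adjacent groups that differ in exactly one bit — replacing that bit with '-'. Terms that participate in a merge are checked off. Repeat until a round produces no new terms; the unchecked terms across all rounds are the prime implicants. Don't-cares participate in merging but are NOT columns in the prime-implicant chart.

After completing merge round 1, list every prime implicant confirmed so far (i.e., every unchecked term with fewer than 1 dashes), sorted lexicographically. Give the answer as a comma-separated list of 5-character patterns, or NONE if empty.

Round 0: 00000✓ 00001✓ 00010✓ 00011✓ 00100✓ 00101✓ 00110✓ 01000✓ 01001✓ 01011✓ 01100✓ 10000✓ 10100✓ 10101✓ 10111✓ 11001✓ 11011✓ 11100✓ 11101✓
Round 1: -0000✓ -0100✓ -0101✓ -1001✓ -1011✓ -1100✓ 0-000✓ 0-001✓ 0-011✓ 0-100✓ 00-00✓ 00-01✓ 00-10✓ 000-0✓ 000-1✓ 0000-✓ 0001-✓ 001-0✓ 0010-✓ 01-00✓ 010-1✓ 0100-✓ 1-100✓ 1-101✓ 10-00✓ 101-1 1010-✓ 11-01 110-1✓ 1110-✓
Round 2: --100 -0-00 -010- -10-1 0--00 0-0-1 0-00- 00--0 00-0- 000-- 1-10-
PIs = {--100, -0-00, -010-, -10-1, 0--00, 0-0-1, 0-00-, 00--0, 00-0-, 000--, 1-10-, 101-1, 11-01}

NONE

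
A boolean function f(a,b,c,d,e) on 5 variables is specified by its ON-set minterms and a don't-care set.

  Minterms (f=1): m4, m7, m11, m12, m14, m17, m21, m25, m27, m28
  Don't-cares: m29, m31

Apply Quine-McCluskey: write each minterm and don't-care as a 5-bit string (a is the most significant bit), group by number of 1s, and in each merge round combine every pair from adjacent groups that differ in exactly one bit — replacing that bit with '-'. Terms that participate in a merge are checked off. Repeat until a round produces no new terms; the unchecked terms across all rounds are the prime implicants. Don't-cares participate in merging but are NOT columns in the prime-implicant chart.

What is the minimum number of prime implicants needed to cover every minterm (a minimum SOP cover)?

6

size-2^0 implicants → 00100(✓)  00111  01011(✓)  01100(✓)  01110(✓)  10001(✓)  10101(✓)  11001(✓)  11011(✓)  11100(✓)  11101(✓)  11111(✓)
size-2^1 implicants → -1011  -1100  0-100  011-0  1-001(✓)  1-101(✓)  10-01(✓)  11-01(✓)  11-11(✓)  110-1(✓)  111-1(✓)  1110-
size-2^2 implicants → 1--01  11--1
Unchecked terms (primes): -1011, -1100, 0-100, 00111, 011-0, 1--01, 11--1, 1110-
Minterm coverage:
  m4 ⊆ 0-100 [E]
  m7 ⊆ 00111 [E]
  m11 ⊆ -1011 [E]
  m12 ⊆ -1100,0-100,011-0
  m14 ⊆ 011-0 [E]
  m17 ⊆ 1--01 [E]
  m21 ⊆ 1--01 [E]
  m25 ⊆ 1--01,11--1
  m27 ⊆ -1011,11--1
  m28 ⊆ -1100,1110-
E = {-1011, 0-100, 00111, 011-0, 1--01}
Petrick residual → -1100
Cover = bc'de + bcd'e' + a'cd'e' + a'b'cde + a'bce' + ad'e  |cover|=6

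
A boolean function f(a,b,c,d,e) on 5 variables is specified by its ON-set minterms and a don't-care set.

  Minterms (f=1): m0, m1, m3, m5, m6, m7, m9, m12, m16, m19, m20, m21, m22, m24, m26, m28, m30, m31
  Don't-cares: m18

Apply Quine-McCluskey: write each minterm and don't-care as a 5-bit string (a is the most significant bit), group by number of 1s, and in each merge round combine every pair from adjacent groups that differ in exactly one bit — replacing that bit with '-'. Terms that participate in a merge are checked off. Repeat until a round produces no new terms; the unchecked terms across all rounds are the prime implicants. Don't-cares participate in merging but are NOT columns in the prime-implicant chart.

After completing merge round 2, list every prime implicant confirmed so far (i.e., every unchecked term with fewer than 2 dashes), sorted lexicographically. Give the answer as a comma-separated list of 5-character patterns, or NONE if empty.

Round 0: 00000✓ 00001✓ 00011✓ 00101✓ 00110✓ 00111✓ 01001✓ 01100✓ 10000✓ 10010✓ 10011✓ 10100✓ 10101✓ 10110✓ 11000✓ 11010✓ 11100✓ 11110✓ 11111✓
Round 1: -0000 -0011 -0101 -0110 -1100 0-001 00-01✓ 00-11✓ 000-1✓ 0000- 001-1✓ 0011- 1-000✓ 1-010✓ 1-100✓ 1-110✓ 10-00✓ 10-10✓ 100-0✓ 1001- 101-0✓ 1010- 11-00✓ 11-10✓ 110-0✓ 111-0✓ 1111-
Round 2: 00--1 1--00✓ 1--10✓ 1-0-0✓ 1-1-0✓ 10--0✓ 11--0✓
Round 3: 1---0
PIs = {-0000, -0011, -0101, -0110, -1100, 0-001, 00--1, 0000-, 0011-, 1---0, 1001-, 1010-, 1111-}

-0000, -0011, -0101, -0110, -1100, 0-001, 0000-, 0011-, 1001-, 1010-, 1111-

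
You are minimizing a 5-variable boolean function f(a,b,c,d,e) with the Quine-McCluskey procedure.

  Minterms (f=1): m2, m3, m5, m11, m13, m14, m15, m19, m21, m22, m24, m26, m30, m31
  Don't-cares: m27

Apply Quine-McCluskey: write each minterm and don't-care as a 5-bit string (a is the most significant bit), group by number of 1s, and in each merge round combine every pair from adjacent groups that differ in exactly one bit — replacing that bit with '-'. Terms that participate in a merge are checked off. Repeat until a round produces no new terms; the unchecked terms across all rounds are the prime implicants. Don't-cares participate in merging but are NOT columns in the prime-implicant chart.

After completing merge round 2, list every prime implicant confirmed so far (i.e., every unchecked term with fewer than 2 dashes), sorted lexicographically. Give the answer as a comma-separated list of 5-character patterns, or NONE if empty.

size-2^0 implicants → 00010(✓)  00011(✓)  00101(✓)  01011(✓)  01101(✓)  01110(✓)  01111(✓)  10011(✓)  10101(✓)  10110(✓)  11000(✓)  11010(✓)  11011(✓)  11110(✓)  11111(✓)
size-2^1 implicants → -0011(✓)  -0101  -1011(✓)  -1110(✓)  -1111(✓)  0-011(✓)  0-101  0001-  01-11(✓)  011-1  0111-(✓)  1-011(✓)  1-110  11-10(✓)  11-11(✓)  110-0  1101-(✓)  1111-(✓)
size-2^2 implicants → --011  -1-11  -111-  11-1-
Unchecked terms (primes): --011, -0101, -1-11, -111-, 0-101, 0001-, 011-1, 1-110, 11-1-, 110-0

-0101, 0-101, 0001-, 011-1, 1-110, 110-0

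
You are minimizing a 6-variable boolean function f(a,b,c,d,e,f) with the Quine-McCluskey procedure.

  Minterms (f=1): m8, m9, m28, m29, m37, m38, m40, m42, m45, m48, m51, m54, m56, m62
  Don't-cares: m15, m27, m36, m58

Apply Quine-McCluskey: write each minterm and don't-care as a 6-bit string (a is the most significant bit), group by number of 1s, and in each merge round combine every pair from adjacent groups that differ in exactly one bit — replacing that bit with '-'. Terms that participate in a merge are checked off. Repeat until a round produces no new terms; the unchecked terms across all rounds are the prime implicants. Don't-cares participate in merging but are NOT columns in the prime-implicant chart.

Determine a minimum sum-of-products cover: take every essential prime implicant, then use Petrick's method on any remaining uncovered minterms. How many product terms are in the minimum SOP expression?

8

Round 0: 001000✓ 001001✓ 001111 011011 011100✓ 011101✓ 100100✓ 100101✓ 100110✓ 101000✓ 101010✓ 101101✓ 110000✓ 110011 110110✓ 111000✓ 111010✓ 111110✓
Round 1: -01000 00100- 01110- 1-0110 1-1000✓ 1-1010✓ 10-101 1001-0 10010- 1010-0✓ 11-000 11-110 111-10 1110-0✓
Round 2: 1-10-0
PIs = {-01000, 00100-, 001111, 011011, 01110-, 1-0110, 1-10-0, 10-101, 1001-0, 10010-, 11-000, 11-110, 110011, 111-10}
Coverage chart:
  m8: -01000,00100-
  m9: 00100- ←essential
  m28: 01110- ←essential
  m29: 01110- ←essential
  m37: 10-101,10010-
  m38: 1-0110,1001-0
  m40: -01000,1-10-0
  m42: 1-10-0 ←essential
  m45: 10-101 ←essential
  m48: 11-000 ←essential
  m51: 110011 ←essential
  m54: 1-0110,11-110
  m56: 1-10-0,11-000
  m62: 11-110,111-10
Essential: 00100-, 01110-, 1-10-0, 10-101, 11-000, 110011
Petrick residual → 1-0110, 11-110
Min cover (8 terms): a'b'cd'e' + a'bcde' + ac'def' + acd'f' + ab'de'f + abd'e'f' + abdef' + abc'd'ef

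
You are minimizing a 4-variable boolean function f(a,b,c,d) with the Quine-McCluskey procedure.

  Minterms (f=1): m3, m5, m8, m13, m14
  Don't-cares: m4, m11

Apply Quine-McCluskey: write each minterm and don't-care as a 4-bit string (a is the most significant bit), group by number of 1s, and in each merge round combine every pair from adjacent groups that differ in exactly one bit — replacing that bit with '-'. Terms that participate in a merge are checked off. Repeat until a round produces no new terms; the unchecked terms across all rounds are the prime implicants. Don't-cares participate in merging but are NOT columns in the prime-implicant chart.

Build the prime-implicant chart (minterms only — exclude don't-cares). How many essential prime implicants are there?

4

size-2^0 implicants → 0011(✓)  0100(✓)  0101(✓)  1000  1011(✓)  1101(✓)  1110
size-2^1 implicants → -011  -101  010-
Unchecked terms (primes): -011, -101, 010-, 1000, 1110
Minterm coverage:
  m3 ⊆ -011 [E]
  m5 ⊆ -101,010-
  m8 ⊆ 1000 [E]
  m13 ⊆ -101 [E]
  m14 ⊆ 1110 [E]
E = {-011, -101, 1000, 1110}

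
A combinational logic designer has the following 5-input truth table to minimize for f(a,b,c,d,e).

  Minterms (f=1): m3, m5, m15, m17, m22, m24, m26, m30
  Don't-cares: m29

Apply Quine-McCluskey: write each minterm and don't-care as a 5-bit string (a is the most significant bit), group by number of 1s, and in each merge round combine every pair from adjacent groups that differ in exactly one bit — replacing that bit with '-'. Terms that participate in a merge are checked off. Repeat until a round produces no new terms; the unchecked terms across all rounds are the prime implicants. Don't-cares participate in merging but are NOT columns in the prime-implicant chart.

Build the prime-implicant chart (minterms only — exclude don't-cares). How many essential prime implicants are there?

[col 0] 00011, 00101, 01111, 10001, 10110*, 11000*, 11010*, 11101, 11110*
[col 1] 1-110, 11-10, 110-0
Prime implicants: 00011, 00101, 01111, 1-110, 10001, 11-10, 110-0, 11101
PI chart (minterm → PIs covering it):
  3 | 00011  (sole → essential)
  5 | 00101  (sole → essential)
  15 | 01111  (sole → essential)
  17 | 10001  (sole → essential)
  22 | 1-110  (sole → essential)
  24 | 110-0  (sole → essential)
  26 | 11-10,110-0
  30 | 1-110,11-10
Essential prime implicants: 00011, 00101, 01111, 1-110, 10001, 110-0

6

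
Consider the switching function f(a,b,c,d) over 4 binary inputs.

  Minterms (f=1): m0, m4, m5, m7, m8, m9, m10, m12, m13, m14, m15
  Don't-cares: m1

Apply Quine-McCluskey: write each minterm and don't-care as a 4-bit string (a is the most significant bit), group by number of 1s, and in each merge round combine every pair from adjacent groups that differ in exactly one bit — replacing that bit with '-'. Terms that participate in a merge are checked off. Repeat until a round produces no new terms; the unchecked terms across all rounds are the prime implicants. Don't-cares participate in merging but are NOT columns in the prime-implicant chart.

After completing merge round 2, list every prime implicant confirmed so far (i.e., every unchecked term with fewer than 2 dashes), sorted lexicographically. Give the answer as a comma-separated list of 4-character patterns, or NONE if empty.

NONE

[col 0] 0000*, 0001*, 0100*, 0101*, 0111*, 1000*, 1001*, 1010*, 1100*, 1101*, 1110*, 1111*
[col 1] -000*, -001*, -100*, -101*, -111*, 0-00*, 0-01*, 000-*, 01-1*, 010-*, 1-00*, 1-01*, 1-10*, 10-0*, 100-*, 11-0*, 11-1*, 110-*, 111-*
[col 2] --00*, --01*, -00-*, -1-1, -10-*, 0-0-*, 1--0, 1-0-*, 11--
[col 3] --0-
Prime implicants: --0-, -1-1, 1--0, 11--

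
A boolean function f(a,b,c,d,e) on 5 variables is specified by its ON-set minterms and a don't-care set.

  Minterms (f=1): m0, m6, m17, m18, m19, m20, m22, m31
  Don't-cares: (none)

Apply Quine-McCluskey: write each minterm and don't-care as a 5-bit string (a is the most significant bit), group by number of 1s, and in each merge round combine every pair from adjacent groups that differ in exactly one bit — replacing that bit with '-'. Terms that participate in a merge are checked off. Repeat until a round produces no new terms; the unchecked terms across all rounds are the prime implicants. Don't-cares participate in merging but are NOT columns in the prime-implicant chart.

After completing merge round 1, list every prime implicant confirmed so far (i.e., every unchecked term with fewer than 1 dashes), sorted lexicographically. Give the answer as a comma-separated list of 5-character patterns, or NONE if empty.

00000, 11111

Round 0: 00000 00110✓ 10001✓ 10010✓ 10011✓ 10100✓ 10110✓ 11111
Round 1: -0110 10-10 100-1 1001- 101-0
PIs = {-0110, 00000, 10-10, 100-1, 1001-, 101-0, 11111}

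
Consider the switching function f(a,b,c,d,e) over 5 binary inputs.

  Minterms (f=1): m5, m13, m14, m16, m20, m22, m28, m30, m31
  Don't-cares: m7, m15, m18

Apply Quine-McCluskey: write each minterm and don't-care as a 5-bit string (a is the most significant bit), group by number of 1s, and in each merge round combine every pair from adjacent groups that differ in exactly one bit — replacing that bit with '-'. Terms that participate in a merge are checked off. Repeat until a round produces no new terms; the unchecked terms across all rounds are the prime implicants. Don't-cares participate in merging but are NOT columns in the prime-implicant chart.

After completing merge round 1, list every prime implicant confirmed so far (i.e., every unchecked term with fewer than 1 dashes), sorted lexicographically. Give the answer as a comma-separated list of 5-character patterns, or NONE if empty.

NONE

Round 0: 00101✓ 00111✓ 01101✓ 01110✓ 01111✓ 10000✓ 10010✓ 10100✓ 10110✓ 11100✓ 11110✓ 11111✓
Round 1: -1110✓ -1111✓ 0-101✓ 0-111✓ 001-1✓ 011-1✓ 0111-✓ 1-100✓ 1-110✓ 10-00✓ 10-10✓ 100-0✓ 101-0✓ 111-0✓ 1111-✓
Round 2: -111- 0-1-1 1-1-0 10--0
PIs = {-111-, 0-1-1, 1-1-0, 10--0}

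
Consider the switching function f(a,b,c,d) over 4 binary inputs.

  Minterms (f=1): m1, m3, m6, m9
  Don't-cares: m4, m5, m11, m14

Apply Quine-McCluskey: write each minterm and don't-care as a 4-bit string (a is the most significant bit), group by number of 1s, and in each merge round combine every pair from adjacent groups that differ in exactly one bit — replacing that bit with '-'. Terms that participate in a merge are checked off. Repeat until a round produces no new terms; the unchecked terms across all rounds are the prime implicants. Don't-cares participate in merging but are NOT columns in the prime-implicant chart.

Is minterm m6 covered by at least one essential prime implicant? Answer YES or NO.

NO

size-2^0 implicants → 0001(✓)  0011(✓)  0100(✓)  0101(✓)  0110(✓)  1001(✓)  1011(✓)  1110(✓)
size-2^1 implicants → -001(✓)  -011(✓)  -110  0-01  00-1(✓)  01-0  010-  10-1(✓)
size-2^2 implicants → -0-1
Unchecked terms (primes): -0-1, -110, 0-01, 01-0, 010-
Minterm coverage:
  m1 ⊆ -0-1,0-01
  m3 ⊆ -0-1 [E]
  m6 ⊆ -110,01-0
  m9 ⊆ -0-1 [E]
E = {-0-1}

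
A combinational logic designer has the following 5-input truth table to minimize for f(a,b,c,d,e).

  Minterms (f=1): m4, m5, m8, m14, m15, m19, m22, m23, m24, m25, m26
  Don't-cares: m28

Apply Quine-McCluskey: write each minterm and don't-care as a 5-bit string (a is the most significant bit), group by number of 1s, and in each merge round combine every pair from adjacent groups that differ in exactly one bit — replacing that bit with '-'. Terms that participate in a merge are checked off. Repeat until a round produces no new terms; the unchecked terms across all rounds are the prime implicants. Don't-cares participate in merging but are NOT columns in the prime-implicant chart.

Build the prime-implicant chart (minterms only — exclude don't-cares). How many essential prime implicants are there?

size-2^0 implicants → 00100(✓)  00101(✓)  01000(✓)  01110(✓)  01111(✓)  10011(✓)  10110(✓)  10111(✓)  11000(✓)  11001(✓)  11010(✓)  11100(✓)
size-2^1 implicants → -1000  0010-  0111-  10-11  1011-  11-00  110-0  1100-
Unchecked terms (primes): -1000, 0010-, 0111-, 10-11, 1011-, 11-00, 110-0, 1100-
Minterm coverage:
  m4 ⊆ 0010- [E]
  m5 ⊆ 0010- [E]
  m8 ⊆ -1000 [E]
  m14 ⊆ 0111- [E]
  m15 ⊆ 0111- [E]
  m19 ⊆ 10-11 [E]
  m22 ⊆ 1011- [E]
  m23 ⊆ 10-11,1011-
  m24 ⊆ -1000,11-00,110-0,1100-
  m25 ⊆ 1100- [E]
  m26 ⊆ 110-0 [E]
E = {-1000, 0010-, 0111-, 10-11, 1011-, 110-0, 1100-}

7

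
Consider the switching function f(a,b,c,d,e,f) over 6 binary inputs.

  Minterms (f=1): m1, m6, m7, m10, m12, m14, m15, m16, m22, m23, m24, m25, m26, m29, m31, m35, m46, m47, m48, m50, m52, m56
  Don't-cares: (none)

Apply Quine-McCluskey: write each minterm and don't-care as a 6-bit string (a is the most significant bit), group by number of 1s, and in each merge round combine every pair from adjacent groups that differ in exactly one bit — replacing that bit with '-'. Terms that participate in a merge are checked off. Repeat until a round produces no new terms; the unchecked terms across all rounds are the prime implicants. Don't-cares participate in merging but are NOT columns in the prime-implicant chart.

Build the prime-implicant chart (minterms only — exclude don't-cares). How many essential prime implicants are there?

8

size-2^0 implicants → 000001  000110(✓)  000111(✓)  001010(✓)  001100(✓)  001110(✓)  001111(✓)  010000(✓)  010110(✓)  010111(✓)  011000(✓)  011001(✓)  011010(✓)  011101(✓)  011111(✓)  100011  101110(✓)  101111(✓)  110000(✓)  110010(✓)  110100(✓)  111000(✓)
size-2^1 implicants → -01110(✓)  -01111(✓)  -10000(✓)  -11000(✓)  0-0110(✓)  0-0111(✓)  0-1010  0-1111(✓)  00-110(✓)  00-111(✓)  00011-(✓)  001-10  0011-0  00111-(✓)  01-000(✓)  01-111(✓)  01011-(✓)  011-01  0110-0  01100-  0111-1  10111-(✓)  11-000(✓)  110-00  1100-0
size-2^2 implicants → -0111-  -1-000  0--111  0-011-  00-11-
Unchecked terms (primes): -0111-, -1-000, 0--111, 0-011-, 0-1010, 00-11-, 000001, 001-10, 0011-0, 011-01, 0110-0, 01100-, 0111-1, 100011, 110-00, 1100-0
Minterm coverage:
  m1 ⊆ 000001 [E]
  m6 ⊆ 0-011-,00-11-
  m7 ⊆ 0--111,0-011-,00-11-
  m10 ⊆ 0-1010,001-10
  m12 ⊆ 0011-0 [E]
  m14 ⊆ -0111-,00-11-,001-10,0011-0
  m15 ⊆ -0111-,0--111,00-11-
  m16 ⊆ -1-000 [E]
  m22 ⊆ 0-011- [E]
  m23 ⊆ 0--111,0-011-
  m24 ⊆ -1-000,0110-0,01100-
  m25 ⊆ 011-01,01100-
  m26 ⊆ 0-1010,0110-0
  m29 ⊆ 011-01,0111-1
  m31 ⊆ 0--111,0111-1
  m35 ⊆ 100011 [E]
  m46 ⊆ -0111- [E]
  m47 ⊆ -0111- [E]
  m48 ⊆ -1-000,110-00,1100-0
  m50 ⊆ 1100-0 [E]
  m52 ⊆ 110-00 [E]
  m56 ⊆ -1-000 [E]
E = {-0111-, -1-000, 0-011-, 000001, 0011-0, 100011, 110-00, 1100-0}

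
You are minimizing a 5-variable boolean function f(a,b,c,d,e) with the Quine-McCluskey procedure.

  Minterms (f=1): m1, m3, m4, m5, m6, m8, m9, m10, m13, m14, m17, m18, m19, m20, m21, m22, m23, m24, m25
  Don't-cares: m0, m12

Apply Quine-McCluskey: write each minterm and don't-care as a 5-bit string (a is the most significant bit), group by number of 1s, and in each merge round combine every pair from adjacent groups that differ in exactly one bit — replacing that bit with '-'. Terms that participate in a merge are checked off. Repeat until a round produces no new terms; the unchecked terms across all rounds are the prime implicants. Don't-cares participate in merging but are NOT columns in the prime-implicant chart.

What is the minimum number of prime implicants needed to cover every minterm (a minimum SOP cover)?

7

[col 0] 00000*, 00001*, 00011*, 00100*, 00101*, 00110*, 01000*, 01001*, 01010*, 01100*, 01101*, 01110*, 10001*, 10010*, 10011*, 10100*, 10101*, 10110*, 10111*, 11000*, 11001*
[col 1] -0001*, -0011*, -0100*, -0101*, -0110*, -1000*, -1001*, 0-000*, 0-001*, 0-100*, 0-101*, 0-110*, 00-00*, 00-01*, 000-1*, 0000-*, 001-0*, 0010-*, 01-00*, 01-01*, 01-10*, 010-0*, 0100-*, 011-0*, 0110-*, 1-001*, 10-01*, 10-10*, 10-11*, 100-1*, 1001-*, 101-0*, 101-1*, 1010-*, 1011-*, 1100-*
[col 2] --001, -0-01, -00-1, -01-0, -010-, -100-, 0--00*, 0--01*, 0-00-*, 0-1-0, 0-10-*, 00-0-*, 01--0, 01-0-*, 10--1, 10-1-, 101--
[col 3] 0--0-
Prime implicants: --001, -0-01, -00-1, -01-0, -010-, -100-, 0--0-, 0-1-0, 01--0, 10--1, 10-1-, 101--
PI chart (minterm → PIs covering it):
  1 | --001,-0-01,-00-1,0--0-
  3 | -00-1  (sole → essential)
  4 | -01-0,-010-,0--0-,0-1-0
  5 | -0-01,-010-,0--0-
  6 | -01-0,0-1-0
  8 | -100-,0--0-,01--0
  9 | --001,-100-,0--0-
  10 | 01--0  (sole → essential)
  13 | 0--0-  (sole → essential)
  14 | 0-1-0,01--0
  17 | --001,-0-01,-00-1,10--1
  18 | 10-1-  (sole → essential)
  19 | -00-1,10--1,10-1-
  20 | -01-0,-010-,101--
  21 | -0-01,-010-,10--1,101--
  22 | -01-0,10-1-,101--
  23 | 10--1,10-1-,101--
  24 | -100-  (sole → essential)
  25 | --001,-100-
Essential prime implicants: -00-1, -100-, 0--0-, 01--0, 10-1-
Petrick residual → -0-01, -01-0
Minimum SOP uses 7 PIs: b'd'e + b'c'e + b'ce' + bc'd' + a'd' + a'be' + ab'd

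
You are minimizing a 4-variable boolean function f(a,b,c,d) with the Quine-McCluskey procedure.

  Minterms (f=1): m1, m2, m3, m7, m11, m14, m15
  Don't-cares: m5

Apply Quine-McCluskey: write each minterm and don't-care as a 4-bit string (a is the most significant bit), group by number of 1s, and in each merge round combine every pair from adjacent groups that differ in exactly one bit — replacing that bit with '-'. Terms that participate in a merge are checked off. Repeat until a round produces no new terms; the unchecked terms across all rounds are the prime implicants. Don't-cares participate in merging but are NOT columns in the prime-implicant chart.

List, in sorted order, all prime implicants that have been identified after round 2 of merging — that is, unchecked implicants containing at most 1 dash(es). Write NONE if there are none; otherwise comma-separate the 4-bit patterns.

[col 0] 0001*, 0010*, 0011*, 0101*, 0111*, 1011*, 1110*, 1111*
[col 1] -011*, -111*, 0-01*, 0-11*, 00-1*, 001-, 01-1*, 1-11*, 111-
[col 2] --11, 0--1
Prime implicants: --11, 0--1, 001-, 111-

001-, 111-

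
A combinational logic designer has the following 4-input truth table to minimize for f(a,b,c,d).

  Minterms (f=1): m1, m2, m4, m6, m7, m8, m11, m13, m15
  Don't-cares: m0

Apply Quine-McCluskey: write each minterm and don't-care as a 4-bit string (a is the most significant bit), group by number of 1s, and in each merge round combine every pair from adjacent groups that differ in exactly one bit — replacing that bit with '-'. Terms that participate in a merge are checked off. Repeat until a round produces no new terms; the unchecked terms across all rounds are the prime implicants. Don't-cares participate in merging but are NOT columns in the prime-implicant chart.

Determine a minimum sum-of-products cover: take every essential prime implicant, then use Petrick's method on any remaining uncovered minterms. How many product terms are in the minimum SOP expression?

[col 0] 0000*, 0001*, 0010*, 0100*, 0110*, 0111*, 1000*, 1011*, 1101*, 1111*
[col 1] -000, -111, 0-00*, 0-10*, 00-0*, 000-, 01-0*, 011-, 1-11, 11-1
[col 2] 0--0
Prime implicants: -000, -111, 0--0, 000-, 011-, 1-11, 11-1
PI chart (minterm → PIs covering it):
  1 | 000-  (sole → essential)
  2 | 0--0  (sole → essential)
  4 | 0--0  (sole → essential)
  6 | 0--0,011-
  7 | -111,011-
  8 | -000  (sole → essential)
  11 | 1-11  (sole → essential)
  13 | 11-1  (sole → essential)
  15 | -111,1-11,11-1
Essential prime implicants: -000, 0--0, 000-, 1-11, 11-1
Petrick residual → -111
Minimum SOP uses 6 PIs: b'c'd' + bcd + a'd' + a'b'c' + acd + abd

6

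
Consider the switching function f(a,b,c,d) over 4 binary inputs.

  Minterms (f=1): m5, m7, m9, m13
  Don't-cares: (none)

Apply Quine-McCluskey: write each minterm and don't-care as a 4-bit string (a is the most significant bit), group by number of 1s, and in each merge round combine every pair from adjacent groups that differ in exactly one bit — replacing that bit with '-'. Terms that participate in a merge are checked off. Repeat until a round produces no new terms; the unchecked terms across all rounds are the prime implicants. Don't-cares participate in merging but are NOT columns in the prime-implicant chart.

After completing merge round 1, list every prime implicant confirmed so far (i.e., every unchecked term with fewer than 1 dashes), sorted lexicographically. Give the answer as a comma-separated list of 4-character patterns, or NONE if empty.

NONE

size-2^0 implicants → 0101(✓)  0111(✓)  1001(✓)  1101(✓)
size-2^1 implicants → -101  01-1  1-01
Unchecked terms (primes): -101, 01-1, 1-01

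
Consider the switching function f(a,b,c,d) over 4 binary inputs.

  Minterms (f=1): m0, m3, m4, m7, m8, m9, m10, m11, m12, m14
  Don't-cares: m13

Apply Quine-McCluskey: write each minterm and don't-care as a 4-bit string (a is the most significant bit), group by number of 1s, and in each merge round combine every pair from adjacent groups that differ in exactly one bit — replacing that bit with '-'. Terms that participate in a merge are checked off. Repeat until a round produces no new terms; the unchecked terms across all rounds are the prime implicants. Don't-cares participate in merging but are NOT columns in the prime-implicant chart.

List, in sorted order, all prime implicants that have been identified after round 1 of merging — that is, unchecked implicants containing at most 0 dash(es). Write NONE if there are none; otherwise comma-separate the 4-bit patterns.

NONE

[col 0] 0000*, 0011*, 0100*, 0111*, 1000*, 1001*, 1010*, 1011*, 1100*, 1101*, 1110*
[col 1] -000*, -011, -100*, 0-00*, 0-11, 1-00*, 1-01*, 1-10*, 10-0*, 10-1*, 100-*, 101-*, 11-0*, 110-*
[col 2] --00, 1--0, 1-0-, 10--
Prime implicants: --00, -011, 0-11, 1--0, 1-0-, 10--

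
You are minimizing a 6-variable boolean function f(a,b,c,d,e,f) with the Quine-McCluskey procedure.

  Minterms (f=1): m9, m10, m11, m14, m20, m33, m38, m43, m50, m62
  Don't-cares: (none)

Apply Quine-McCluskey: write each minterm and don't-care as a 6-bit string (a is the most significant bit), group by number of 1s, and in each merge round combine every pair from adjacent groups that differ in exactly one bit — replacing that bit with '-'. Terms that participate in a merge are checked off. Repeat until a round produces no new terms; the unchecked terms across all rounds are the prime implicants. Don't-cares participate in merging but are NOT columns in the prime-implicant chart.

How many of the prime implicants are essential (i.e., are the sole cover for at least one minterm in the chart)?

size-2^0 implicants → 001001(✓)  001010(✓)  001011(✓)  001110(✓)  010100  100001  100110  101011(✓)  110010  111110
size-2^1 implicants → -01011  001-10  0010-1  00101-
Unchecked terms (primes): -01011, 001-10, 0010-1, 00101-, 010100, 100001, 100110, 110010, 111110
Minterm coverage:
  m9 ⊆ 0010-1 [E]
  m10 ⊆ 001-10,00101-
  m11 ⊆ -01011,0010-1,00101-
  m14 ⊆ 001-10 [E]
  m20 ⊆ 010100 [E]
  m33 ⊆ 100001 [E]
  m38 ⊆ 100110 [E]
  m43 ⊆ -01011 [E]
  m50 ⊆ 110010 [E]
  m62 ⊆ 111110 [E]
E = {-01011, 001-10, 0010-1, 010100, 100001, 100110, 110010, 111110}

8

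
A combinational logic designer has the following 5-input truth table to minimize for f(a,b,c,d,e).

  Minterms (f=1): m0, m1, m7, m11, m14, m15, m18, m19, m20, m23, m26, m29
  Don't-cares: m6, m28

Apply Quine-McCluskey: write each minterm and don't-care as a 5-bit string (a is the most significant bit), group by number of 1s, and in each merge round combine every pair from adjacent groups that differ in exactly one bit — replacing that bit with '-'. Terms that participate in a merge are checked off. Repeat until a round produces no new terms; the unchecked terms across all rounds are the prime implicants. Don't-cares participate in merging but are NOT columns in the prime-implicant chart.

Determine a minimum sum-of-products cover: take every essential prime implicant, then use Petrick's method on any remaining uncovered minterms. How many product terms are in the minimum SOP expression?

size-2^0 implicants → 00000(✓)  00001(✓)  00110(✓)  00111(✓)  01011(✓)  01110(✓)  01111(✓)  10010(✓)  10011(✓)  10100(✓)  10111(✓)  11010(✓)  11100(✓)  11101(✓)
size-2^1 implicants → -0111  0-110(✓)  0-111(✓)  0000-  0011-(✓)  01-11  0111-(✓)  1-010  1-100  10-11  1001-  1110-
size-2^2 implicants → 0-11-
Unchecked terms (primes): -0111, 0-11-, 0000-, 01-11, 1-010, 1-100, 10-11, 1001-, 1110-
Minterm coverage:
  m0 ⊆ 0000- [E]
  m1 ⊆ 0000- [E]
  m7 ⊆ -0111,0-11-
  m11 ⊆ 01-11 [E]
  m14 ⊆ 0-11- [E]
  m15 ⊆ 0-11-,01-11
  m18 ⊆ 1-010,1001-
  m19 ⊆ 10-11,1001-
  m20 ⊆ 1-100 [E]
  m23 ⊆ -0111,10-11
  m26 ⊆ 1-010 [E]
  m29 ⊆ 1110- [E]
E = {0-11-, 0000-, 01-11, 1-010, 1-100, 1110-}
Petrick residual → 10-11
Cover = a'cd + a'b'c'd' + a'bde + ac'de' + acd'e' + ab'de + abcd'  |cover|=7

7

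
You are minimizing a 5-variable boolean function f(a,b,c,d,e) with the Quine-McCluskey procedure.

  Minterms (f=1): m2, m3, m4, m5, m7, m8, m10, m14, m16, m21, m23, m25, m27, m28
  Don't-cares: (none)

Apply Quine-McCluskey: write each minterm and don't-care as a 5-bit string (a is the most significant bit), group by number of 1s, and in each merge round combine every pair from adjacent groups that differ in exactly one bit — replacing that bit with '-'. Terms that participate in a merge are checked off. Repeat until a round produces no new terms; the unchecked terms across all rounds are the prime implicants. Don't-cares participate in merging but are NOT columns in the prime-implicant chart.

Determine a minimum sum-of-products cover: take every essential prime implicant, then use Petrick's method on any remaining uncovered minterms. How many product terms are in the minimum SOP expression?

size-2^0 implicants → 00010(✓)  00011(✓)  00100(✓)  00101(✓)  00111(✓)  01000(✓)  01010(✓)  01110(✓)  10000  10101(✓)  10111(✓)  11001(✓)  11011(✓)  11100
size-2^1 implicants → -0101(✓)  -0111(✓)  0-010  00-11  0001-  001-1(✓)  0010-  01-10  010-0  101-1(✓)  110-1
size-2^2 implicants → -01-1
Unchecked terms (primes): -01-1, 0-010, 00-11, 0001-, 0010-, 01-10, 010-0, 10000, 110-1, 11100
Minterm coverage:
  m2 ⊆ 0-010,0001-
  m3 ⊆ 00-11,0001-
  m4 ⊆ 0010- [E]
  m5 ⊆ -01-1,0010-
  m7 ⊆ -01-1,00-11
  m8 ⊆ 010-0 [E]
  m10 ⊆ 0-010,01-10,010-0
  m14 ⊆ 01-10 [E]
  m16 ⊆ 10000 [E]
  m21 ⊆ -01-1 [E]
  m23 ⊆ -01-1 [E]
  m25 ⊆ 110-1 [E]
  m27 ⊆ 110-1 [E]
  m28 ⊆ 11100 [E]
E = {-01-1, 0010-, 01-10, 010-0, 10000, 110-1, 11100}
Petrick residual → 0001-
Cover = b'ce + a'b'c'd + a'b'cd' + a'bde' + a'bc'e' + ab'c'd'e' + abc'e + abcd'e'  |cover|=8

8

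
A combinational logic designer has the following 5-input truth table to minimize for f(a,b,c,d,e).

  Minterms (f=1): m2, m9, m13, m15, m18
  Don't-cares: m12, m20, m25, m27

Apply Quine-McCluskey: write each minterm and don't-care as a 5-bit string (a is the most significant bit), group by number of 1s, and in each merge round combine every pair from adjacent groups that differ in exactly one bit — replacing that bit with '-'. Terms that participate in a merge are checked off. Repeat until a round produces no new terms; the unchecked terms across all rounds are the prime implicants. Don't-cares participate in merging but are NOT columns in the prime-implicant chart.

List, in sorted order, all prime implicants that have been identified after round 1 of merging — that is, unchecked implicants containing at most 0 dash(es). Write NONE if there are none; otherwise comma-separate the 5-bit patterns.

size-2^0 implicants → 00010(✓)  01001(✓)  01100(✓)  01101(✓)  01111(✓)  10010(✓)  10100  11001(✓)  11011(✓)
size-2^1 implicants → -0010  -1001  01-01  011-1  0110-  110-1
Unchecked terms (primes): -0010, -1001, 01-01, 011-1, 0110-, 10100, 110-1

10100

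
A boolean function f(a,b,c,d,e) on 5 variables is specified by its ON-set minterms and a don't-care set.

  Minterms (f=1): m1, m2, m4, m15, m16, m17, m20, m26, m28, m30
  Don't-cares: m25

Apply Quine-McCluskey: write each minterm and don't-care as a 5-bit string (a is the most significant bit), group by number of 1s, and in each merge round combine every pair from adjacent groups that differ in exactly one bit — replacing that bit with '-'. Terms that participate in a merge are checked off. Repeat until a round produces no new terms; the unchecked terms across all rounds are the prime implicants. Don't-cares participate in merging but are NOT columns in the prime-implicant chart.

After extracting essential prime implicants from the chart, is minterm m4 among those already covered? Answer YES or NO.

YES

Round 0: 00001✓ 00010 00100✓ 01111 10000✓ 10001✓ 10100✓ 11001✓ 11010✓ 11100✓ 11110✓
Round 1: -0001 -0100 1-001 1-100 10-00 1000- 11-10 111-0
PIs = {-0001, -0100, 00010, 01111, 1-001, 1-100, 10-00, 1000-, 11-10, 111-0}
Coverage chart:
  m1: -0001 ←essential
  m2: 00010 ←essential
  m4: -0100 ←essential
  m15: 01111 ←essential
  m16: 10-00,1000-
  m17: -0001,1-001,1000-
  m20: -0100,1-100,10-00
  m26: 11-10 ←essential
  m28: 1-100,111-0
  m30: 11-10,111-0
Essential: -0001, -0100, 00010, 01111, 11-10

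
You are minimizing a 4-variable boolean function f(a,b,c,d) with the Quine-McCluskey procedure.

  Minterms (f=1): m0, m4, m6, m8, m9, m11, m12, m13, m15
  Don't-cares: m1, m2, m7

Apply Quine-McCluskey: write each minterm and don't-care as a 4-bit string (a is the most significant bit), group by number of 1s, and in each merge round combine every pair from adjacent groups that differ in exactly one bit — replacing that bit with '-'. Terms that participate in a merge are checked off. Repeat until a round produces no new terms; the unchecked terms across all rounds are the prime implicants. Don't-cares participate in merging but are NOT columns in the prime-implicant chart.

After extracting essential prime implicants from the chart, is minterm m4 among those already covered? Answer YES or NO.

[col 0] 0000*, 0001*, 0010*, 0100*, 0110*, 0111*, 1000*, 1001*, 1011*, 1100*, 1101*, 1111*
[col 1] -000*, -001*, -100*, -111, 0-00*, 0-10*, 00-0*, 000-*, 01-0*, 011-, 1-00*, 1-01*, 1-11*, 10-1*, 100-*, 11-1*, 110-*
[col 2] --00, -00-, 0--0, 1--1, 1-0-
Prime implicants: --00, -00-, -111, 0--0, 011-, 1--1, 1-0-
PI chart (minterm → PIs covering it):
  0 | --00,-00-,0--0
  4 | --00,0--0
  6 | 0--0,011-
  8 | --00,-00-,1-0-
  9 | -00-,1--1,1-0-
  11 | 1--1  (sole → essential)
  12 | --00,1-0-
  13 | 1--1,1-0-
  15 | -111,1--1
Essential prime implicants: 1--1

NO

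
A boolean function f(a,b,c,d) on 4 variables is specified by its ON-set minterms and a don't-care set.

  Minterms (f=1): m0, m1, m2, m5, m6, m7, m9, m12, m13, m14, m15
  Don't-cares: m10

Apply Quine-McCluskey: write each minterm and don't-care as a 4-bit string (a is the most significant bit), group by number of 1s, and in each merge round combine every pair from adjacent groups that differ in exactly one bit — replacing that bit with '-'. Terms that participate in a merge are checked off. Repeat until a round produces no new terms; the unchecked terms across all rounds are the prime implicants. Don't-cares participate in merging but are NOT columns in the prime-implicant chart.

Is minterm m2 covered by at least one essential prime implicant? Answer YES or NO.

NO

size-2^0 implicants → 0000(✓)  0001(✓)  0010(✓)  0101(✓)  0110(✓)  0111(✓)  1001(✓)  1010(✓)  1100(✓)  1101(✓)  1110(✓)  1111(✓)
size-2^1 implicants → -001(✓)  -010(✓)  -101(✓)  -110(✓)  -111(✓)  0-01(✓)  0-10(✓)  00-0  000-  01-1(✓)  011-(✓)  1-01(✓)  1-10(✓)  11-0(✓)  11-1(✓)  110-(✓)  111-(✓)
size-2^2 implicants → --01  --10  -1-1  -11-  11--
Unchecked terms (primes): --01, --10, -1-1, -11-, 00-0, 000-, 11--
Minterm coverage:
  m0 ⊆ 00-0,000-
  m1 ⊆ --01,000-
  m2 ⊆ --10,00-0
  m5 ⊆ --01,-1-1
  m6 ⊆ --10,-11-
  m7 ⊆ -1-1,-11-
  m9 ⊆ --01 [E]
  m12 ⊆ 11-- [E]
  m13 ⊆ --01,-1-1,11--
  m14 ⊆ --10,-11-,11--
  m15 ⊆ -1-1,-11-,11--
E = {--01, 11--}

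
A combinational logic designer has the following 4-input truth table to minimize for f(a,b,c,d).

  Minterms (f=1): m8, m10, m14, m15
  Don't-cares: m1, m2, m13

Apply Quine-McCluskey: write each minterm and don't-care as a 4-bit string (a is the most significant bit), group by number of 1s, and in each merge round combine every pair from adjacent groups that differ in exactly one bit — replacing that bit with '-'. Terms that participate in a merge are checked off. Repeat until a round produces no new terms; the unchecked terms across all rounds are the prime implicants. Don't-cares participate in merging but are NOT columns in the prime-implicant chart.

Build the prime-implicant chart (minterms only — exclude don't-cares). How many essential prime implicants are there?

size-2^0 implicants → 0001  0010(✓)  1000(✓)  1010(✓)  1101(✓)  1110(✓)  1111(✓)
size-2^1 implicants → -010  1-10  10-0  11-1  111-
Unchecked terms (primes): -010, 0001, 1-10, 10-0, 11-1, 111-
Minterm coverage:
  m8 ⊆ 10-0 [E]
  m10 ⊆ -010,1-10,10-0
  m14 ⊆ 1-10,111-
  m15 ⊆ 11-1,111-
E = {10-0}

1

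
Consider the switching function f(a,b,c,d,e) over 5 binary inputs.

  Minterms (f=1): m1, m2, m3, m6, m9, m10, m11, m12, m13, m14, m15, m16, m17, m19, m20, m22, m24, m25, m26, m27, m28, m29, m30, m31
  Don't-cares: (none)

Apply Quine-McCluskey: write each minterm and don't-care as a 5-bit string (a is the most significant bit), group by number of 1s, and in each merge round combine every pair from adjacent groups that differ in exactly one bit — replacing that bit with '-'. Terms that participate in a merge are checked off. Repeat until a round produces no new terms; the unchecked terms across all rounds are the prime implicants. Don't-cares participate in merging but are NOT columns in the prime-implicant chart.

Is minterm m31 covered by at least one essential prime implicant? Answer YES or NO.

[col 0] 00001*, 00010*, 00011*, 00110*, 01001*, 01010*, 01011*, 01100*, 01101*, 01110*, 01111*, 10000*, 10001*, 10011*, 10100*, 10110*, 11000*, 11001*, 11010*, 11011*, 11100*, 11101*, 11110*, 11111*
[col 1] -0001*, -0011*, -0110*, -1001*, -1010*, -1011*, -1100*, -1101*, -1110*, -1111*, 0-001*, 0-010*, 0-011*, 0-110*, 00-10*, 000-1*, 0001-*, 01-01*, 01-10*, 01-11*, 010-1*, 0101-*, 011-0*, 011-1*, 0110-*, 0111-*, 1-000*, 1-001*, 1-011*, 1-100*, 1-110*, 10-00*, 100-1*, 1000-*, 101-0*, 11-00*, 11-01*, 11-10*, 11-11*, 110-0*, 110-1*, 1100-*, 1101-*, 111-0*, 111-1*, 1110-*, 1111-*
[col 2] --001*, --011*, --110, -00-1*, -1-01*, -1-10*, -1-11*, -10-1*, -101-*, -11-0*, -11-1*, -110-*, -111-*, 0--10, 0-0-1*, 0-01-, 01--1*, 01-1-*, 011--*, 1--00, 1-0-1*, 1-00-, 1-1-0, 11--0*, 11--1*, 11-0-*, 11-1-*, 110--*, 111--*
[col 3] --0-1, -1--1, -1-1-, -11--, 11---
Prime implicants: --0-1, --110, -1--1, -1-1-, -11--, 0--10, 0-01-, 1--00, 1-00-, 1-1-0, 11---
PI chart (minterm → PIs covering it):
  1 | --0-1  (sole → essential)
  2 | 0--10,0-01-
  3 | --0-1,0-01-
  6 | --110,0--10
  9 | --0-1,-1--1
  10 | -1-1-,0--10,0-01-
  11 | --0-1,-1--1,-1-1-,0-01-
  12 | -11--  (sole → essential)
  13 | -1--1,-11--
  14 | --110,-1-1-,-11--,0--10
  15 | -1--1,-1-1-,-11--
  16 | 1--00,1-00-
  17 | --0-1,1-00-
  19 | --0-1  (sole → essential)
  20 | 1--00,1-1-0
  22 | --110,1-1-0
  24 | 1--00,1-00-,11---
  25 | --0-1,-1--1,1-00-,11---
  26 | -1-1-,11---
  27 | --0-1,-1--1,-1-1-,11---
  28 | -11--,1--00,1-1-0,11---
  29 | -1--1,-11--,11---
  30 | --110,-1-1-,-11--,1-1-0,11---
  31 | -1--1,-1-1-,-11--,11---
Essential prime implicants: --0-1, -11--

YES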